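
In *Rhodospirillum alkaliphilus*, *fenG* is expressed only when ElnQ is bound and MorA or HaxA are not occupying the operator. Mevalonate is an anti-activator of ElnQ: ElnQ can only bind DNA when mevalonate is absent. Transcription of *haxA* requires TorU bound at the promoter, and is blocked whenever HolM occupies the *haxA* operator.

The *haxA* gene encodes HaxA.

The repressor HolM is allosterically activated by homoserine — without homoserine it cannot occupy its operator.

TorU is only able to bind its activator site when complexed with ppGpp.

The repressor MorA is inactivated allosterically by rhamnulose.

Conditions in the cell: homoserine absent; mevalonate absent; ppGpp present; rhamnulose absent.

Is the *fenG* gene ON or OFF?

Mevalonate is absent, so ElnQ is active.
Rhamnulose is absent, so MorA is active.
ppGpp is present, so TorU is active.
Homoserine is absent, so HolM is inactive.
No repressor is bound and TorU is active, so *haxA* is transcribed.
So HaxA is produced and active.
With repressor MorA bound, *fenG* is not transcribed.

OFF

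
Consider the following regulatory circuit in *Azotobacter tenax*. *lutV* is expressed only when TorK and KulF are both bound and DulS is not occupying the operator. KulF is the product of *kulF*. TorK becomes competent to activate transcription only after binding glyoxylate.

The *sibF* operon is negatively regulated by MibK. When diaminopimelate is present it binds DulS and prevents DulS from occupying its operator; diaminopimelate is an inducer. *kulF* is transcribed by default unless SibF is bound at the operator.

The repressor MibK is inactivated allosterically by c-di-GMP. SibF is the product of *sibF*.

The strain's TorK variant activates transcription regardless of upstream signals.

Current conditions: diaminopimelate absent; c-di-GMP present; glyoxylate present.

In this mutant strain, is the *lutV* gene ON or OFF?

Diaminopimelate is absent, so DulS is active.
TorK is constitutively active in this strain.
c-di-GMP is present, so MibK is inactive.
With no repressor bound, *sibF* is transcribed.
So SibF is produced and active.
With repressor SibF bound, *kulF* is not transcribed.
So KulF is not produced.
With repressor DulS bound, *lutV* is not transcribed.

OFF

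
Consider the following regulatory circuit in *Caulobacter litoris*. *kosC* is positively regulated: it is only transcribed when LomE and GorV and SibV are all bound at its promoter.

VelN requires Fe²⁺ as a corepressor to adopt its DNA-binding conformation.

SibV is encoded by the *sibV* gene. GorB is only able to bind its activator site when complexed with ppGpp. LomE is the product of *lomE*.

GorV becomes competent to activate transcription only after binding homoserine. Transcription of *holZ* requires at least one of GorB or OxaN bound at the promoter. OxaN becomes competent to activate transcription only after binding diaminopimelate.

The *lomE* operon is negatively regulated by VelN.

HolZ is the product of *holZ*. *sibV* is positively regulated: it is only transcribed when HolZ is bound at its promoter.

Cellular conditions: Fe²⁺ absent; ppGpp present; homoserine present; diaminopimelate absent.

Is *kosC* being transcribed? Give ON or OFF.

ON

Fe²⁺ is absent, so VelN is inactive.
With no repressor bound, *lomE* is transcribed.
So LomE is produced and active.
Homoserine is present, so GorV is active.
ppGpp is present, so GorB is active.
Diaminopimelate is absent, so OxaN is inactive.
Activator GorB is present, so *holZ* is transcribed.
So HolZ is produced and active.
No repressor is bound and HolZ is active, so *sibV* is transcribed.
So SibV is produced and active.
No repressor is bound and LomE and GorV and SibV are active, so *kosC* is transcribed.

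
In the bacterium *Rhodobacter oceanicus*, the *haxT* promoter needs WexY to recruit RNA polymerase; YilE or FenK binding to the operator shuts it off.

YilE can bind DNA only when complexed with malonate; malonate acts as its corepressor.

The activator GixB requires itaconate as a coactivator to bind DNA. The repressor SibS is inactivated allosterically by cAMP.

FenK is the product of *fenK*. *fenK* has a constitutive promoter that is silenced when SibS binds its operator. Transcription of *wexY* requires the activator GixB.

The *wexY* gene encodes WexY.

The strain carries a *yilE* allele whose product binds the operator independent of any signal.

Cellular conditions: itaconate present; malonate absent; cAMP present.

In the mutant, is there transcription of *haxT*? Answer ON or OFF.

OFF

YilE is constitutively active in this strain.
cAMP is present, so SibS is inactive.
With no repressor bound, *fenK* is transcribed.
So FenK is produced and active.
Itaconate is present, so GixB is active.
No repressor is bound and GixB is active, so *wexY* is transcribed.
So WexY is produced and active.
With repressor YilE bound, *haxT* is not transcribed.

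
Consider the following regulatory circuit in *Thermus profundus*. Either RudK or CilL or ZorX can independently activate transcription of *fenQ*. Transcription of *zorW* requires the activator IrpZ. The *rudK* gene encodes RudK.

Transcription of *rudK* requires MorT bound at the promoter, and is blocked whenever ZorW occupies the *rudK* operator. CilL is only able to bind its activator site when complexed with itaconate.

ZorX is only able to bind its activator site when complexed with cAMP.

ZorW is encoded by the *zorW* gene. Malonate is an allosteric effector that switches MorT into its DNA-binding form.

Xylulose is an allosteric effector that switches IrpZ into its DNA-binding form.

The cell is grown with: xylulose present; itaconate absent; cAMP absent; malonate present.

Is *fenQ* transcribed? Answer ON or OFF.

OFF

Xylulose is present, so IrpZ is active.
No repressor is bound and IrpZ is active, so *zorW* is transcribed.
So ZorW is produced and active.
Malonate is present, so MorT is active.
With repressor ZorW bound, *rudK* is not transcribed.
So RudK is not produced.
Itaconate is absent, so CilL is inactive.
cAMP is absent, so ZorX is inactive.
No activator is available at the *fenQ* promoter, so *fenQ* is not transcribed.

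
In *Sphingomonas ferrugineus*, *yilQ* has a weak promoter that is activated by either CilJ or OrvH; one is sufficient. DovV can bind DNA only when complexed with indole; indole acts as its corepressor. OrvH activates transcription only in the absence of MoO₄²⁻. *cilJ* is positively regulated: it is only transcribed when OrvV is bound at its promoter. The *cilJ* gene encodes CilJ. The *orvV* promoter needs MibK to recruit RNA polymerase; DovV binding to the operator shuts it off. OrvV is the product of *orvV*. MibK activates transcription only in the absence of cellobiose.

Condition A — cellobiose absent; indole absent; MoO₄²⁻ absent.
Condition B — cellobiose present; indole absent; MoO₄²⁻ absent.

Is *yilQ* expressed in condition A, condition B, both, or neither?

both

Condition A:
Cellobiose is absent, so MibK is active.
Indole is absent, so DovV is inactive.
No repressor is bound and MibK is active, so *orvV* is transcribed.
So OrvV is produced and active.
No repressor is bound and OrvV is active, so *cilJ* is transcribed.
So CilJ is produced and active.
MoO₄²⁻ is absent, so OrvH is active.
Activator CilJ is present, so *yilQ* is transcribed.
→ *yilQ* is ON in A.
Condition B:
Cellobiose is present, so MibK is inactive.
Indole is absent, so DovV is inactive.
Required activator MibK is absent, so *orvV* is not transcribed.
So OrvV is not produced.
Required activator OrvV is absent, so *cilJ* is not transcribed.
So CilJ is not produced.
MoO₄²⁻ is absent, so OrvH is active.
Activator OrvH is present, so *yilQ* is transcribed.
→ *yilQ* is ON in B.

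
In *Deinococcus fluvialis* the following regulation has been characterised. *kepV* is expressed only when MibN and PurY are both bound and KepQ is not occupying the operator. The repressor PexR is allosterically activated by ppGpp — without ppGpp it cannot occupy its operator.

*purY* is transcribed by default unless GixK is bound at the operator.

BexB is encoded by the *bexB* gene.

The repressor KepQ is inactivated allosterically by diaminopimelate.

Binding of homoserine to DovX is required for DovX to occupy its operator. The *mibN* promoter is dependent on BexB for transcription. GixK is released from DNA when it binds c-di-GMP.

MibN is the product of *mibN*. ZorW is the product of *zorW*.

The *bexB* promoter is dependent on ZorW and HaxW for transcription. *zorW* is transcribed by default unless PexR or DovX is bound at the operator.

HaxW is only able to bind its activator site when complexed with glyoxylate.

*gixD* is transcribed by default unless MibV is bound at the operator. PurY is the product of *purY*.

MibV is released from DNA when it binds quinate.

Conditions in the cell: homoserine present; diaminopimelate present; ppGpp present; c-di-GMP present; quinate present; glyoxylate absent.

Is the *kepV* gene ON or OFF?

OFF

ppGpp is present, so PexR is active.
Homoserine is present, so DovX is active.
With repressor PexR bound, *zorW* is not transcribed.
So ZorW is not produced.
Glyoxylate is absent, so HaxW is inactive.
Required activator ZorW is absent, so *bexB* is not transcribed.
So BexB is not produced.
Required activator BexB is absent, so *mibN* is not transcribed.
So MibN is not produced.
Diaminopimelate is present, so KepQ is inactive.
c-di-GMP is present, so GixK is inactive.
With no repressor bound, *purY* is transcribed.
So PurY is produced and active.
Required activator MibN is absent, so *kepV* is not transcribed.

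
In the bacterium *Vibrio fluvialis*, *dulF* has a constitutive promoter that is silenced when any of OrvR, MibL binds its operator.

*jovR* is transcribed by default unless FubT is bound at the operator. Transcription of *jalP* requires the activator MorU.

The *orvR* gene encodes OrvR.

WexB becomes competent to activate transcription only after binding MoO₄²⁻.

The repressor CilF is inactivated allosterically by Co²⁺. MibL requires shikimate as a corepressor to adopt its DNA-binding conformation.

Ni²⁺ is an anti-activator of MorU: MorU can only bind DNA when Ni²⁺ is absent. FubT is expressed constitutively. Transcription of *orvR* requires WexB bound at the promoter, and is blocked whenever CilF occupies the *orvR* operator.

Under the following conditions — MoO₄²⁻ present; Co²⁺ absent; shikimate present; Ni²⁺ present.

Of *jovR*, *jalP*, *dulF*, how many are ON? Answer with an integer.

FubT is produced constitutively and is active.
With repressor FubT bound, *jovR* is not transcribed.
→ *jovR* is OFF.
Ni²⁺ is present, so MorU is inactive.
Required activator MorU is absent, so *jalP* is not transcribed.
→ *jalP* is OFF.
Co²⁺ is absent, so CilF is active.
MoO₄²⁻ is present, so WexB is active.
With repressor CilF bound, *orvR* is not transcribed.
So OrvR is not produced.
Shikimate is present, so MibL is active.
With repressor MibL bound, *dulF* is not transcribed.
→ *dulF* is OFF.
0 of the 3 genes are transcribed.

0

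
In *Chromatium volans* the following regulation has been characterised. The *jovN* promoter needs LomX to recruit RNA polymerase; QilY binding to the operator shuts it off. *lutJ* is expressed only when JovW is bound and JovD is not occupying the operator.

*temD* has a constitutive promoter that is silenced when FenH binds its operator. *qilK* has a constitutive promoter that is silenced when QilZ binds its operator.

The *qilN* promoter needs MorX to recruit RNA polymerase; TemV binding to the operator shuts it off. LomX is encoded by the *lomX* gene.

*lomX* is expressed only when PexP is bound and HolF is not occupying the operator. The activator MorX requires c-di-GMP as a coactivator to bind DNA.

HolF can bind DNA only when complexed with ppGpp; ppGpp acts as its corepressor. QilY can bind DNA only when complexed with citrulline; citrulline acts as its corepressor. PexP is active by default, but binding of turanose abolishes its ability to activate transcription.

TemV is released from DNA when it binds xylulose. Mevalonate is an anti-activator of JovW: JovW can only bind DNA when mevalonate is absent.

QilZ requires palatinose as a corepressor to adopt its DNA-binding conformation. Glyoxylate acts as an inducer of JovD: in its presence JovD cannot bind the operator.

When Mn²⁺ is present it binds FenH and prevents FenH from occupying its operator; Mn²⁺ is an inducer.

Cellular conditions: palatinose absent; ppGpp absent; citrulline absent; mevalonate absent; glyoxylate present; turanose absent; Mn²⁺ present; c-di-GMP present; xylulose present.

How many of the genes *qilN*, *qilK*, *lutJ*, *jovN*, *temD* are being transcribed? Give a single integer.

Xylulose is present, so TemV is inactive.
c-di-GMP is present, so MorX is active.
No repressor is bound and MorX is active, so *qilN* is transcribed.
→ *qilN* is ON.
Palatinose is absent, so QilZ is inactive.
With no repressor bound, *qilK* is transcribed.
→ *qilK* is ON.
Glyoxylate is present, so JovD is inactive.
Mevalonate is absent, so JovW is active.
No repressor is bound and JovW is active, so *lutJ* is transcribed.
→ *lutJ* is ON.
Citrulline is absent, so QilY is inactive.
ppGpp is absent, so HolF is inactive.
Turanose is absent, so PexP is active.
No repressor is bound and PexP is active, so *lomX* is transcribed.
So LomX is produced and active.
No repressor is bound and LomX is active, so *jovN* is transcribed.
→ *jovN* is ON.
Mn²⁺ is present, so FenH is inactive.
With no repressor bound, *temD* is transcribed.
→ *temD* is ON.
5 of the 5 genes are transcribed.

5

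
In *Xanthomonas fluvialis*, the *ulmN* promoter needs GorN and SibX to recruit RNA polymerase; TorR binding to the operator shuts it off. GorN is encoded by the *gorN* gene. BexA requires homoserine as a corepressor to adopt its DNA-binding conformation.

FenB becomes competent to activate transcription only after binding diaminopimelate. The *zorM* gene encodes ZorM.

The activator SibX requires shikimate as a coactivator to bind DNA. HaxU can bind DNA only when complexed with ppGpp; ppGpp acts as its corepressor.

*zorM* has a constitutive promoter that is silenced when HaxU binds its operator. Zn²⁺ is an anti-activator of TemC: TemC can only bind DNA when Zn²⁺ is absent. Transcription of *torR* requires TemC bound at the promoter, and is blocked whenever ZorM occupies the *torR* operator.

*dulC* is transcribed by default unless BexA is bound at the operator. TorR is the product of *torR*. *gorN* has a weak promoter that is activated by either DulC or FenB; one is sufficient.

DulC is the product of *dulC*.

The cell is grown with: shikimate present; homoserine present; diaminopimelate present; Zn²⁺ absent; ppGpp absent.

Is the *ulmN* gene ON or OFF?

Zn²⁺ is absent, so TemC is active.
ppGpp is absent, so HaxU is inactive.
With no repressor bound, *zorM* is transcribed.
So ZorM is produced and active.
With repressor ZorM bound, *torR* is not transcribed.
So TorR is not produced.
Homoserine is present, so BexA is active.
With repressor BexA bound, *dulC* is not transcribed.
So DulC is not produced.
Diaminopimelate is present, so FenB is active.
Activator FenB is present, so *gorN* is transcribed.
So GorN is produced and active.
Shikimate is present, so SibX is active.
No repressor is bound and GorN and SibX are active, so *ulmN* is transcribed.

ON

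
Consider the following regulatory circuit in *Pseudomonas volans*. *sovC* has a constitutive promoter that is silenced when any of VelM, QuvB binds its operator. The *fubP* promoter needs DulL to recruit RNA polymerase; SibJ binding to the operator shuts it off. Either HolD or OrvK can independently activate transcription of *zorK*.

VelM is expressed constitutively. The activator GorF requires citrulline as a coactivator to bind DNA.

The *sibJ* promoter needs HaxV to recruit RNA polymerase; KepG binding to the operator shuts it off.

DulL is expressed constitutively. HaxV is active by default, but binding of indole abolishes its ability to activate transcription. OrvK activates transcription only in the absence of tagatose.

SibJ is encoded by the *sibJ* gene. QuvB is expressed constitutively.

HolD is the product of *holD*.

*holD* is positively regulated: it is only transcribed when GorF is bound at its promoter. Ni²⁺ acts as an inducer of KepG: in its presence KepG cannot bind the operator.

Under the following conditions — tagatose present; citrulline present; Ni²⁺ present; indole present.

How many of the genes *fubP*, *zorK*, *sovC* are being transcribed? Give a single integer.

DulL is produced constitutively and is active.
Ni²⁺ is present, so KepG is inactive.
Indole is present, so HaxV is inactive.
Required activator HaxV is absent, so *sibJ* is not transcribed.
So SibJ is not produced.
No repressor is bound and DulL is active, so *fubP* is transcribed.
→ *fubP* is ON.
Citrulline is present, so GorF is active.
No repressor is bound and GorF is active, so *holD* is transcribed.
So HolD is produced and active.
Tagatose is present, so OrvK is inactive.
Activator HolD is present, so *zorK* is transcribed.
→ *zorK* is ON.
VelM is produced constitutively and is active.
QuvB is produced constitutively and is active.
With repressor VelM bound, *sovC* is not transcribed.
→ *sovC* is OFF.
2 of the 3 genes are transcribed.

2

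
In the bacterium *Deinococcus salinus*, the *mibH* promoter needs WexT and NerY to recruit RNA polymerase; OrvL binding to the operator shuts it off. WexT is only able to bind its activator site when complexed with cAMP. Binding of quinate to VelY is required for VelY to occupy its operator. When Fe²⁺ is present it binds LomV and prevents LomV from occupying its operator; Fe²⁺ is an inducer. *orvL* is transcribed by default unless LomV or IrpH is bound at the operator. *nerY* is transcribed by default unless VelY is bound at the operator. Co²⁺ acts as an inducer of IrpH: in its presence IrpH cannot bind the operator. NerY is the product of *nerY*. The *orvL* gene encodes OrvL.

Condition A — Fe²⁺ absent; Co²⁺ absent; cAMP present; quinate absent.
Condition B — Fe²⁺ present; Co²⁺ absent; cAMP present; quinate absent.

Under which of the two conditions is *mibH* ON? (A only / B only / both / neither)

Condition A:
Fe²⁺ is absent, so LomV is active.
Co²⁺ is absent, so IrpH is active.
With repressor LomV bound, *orvL* is not transcribed.
So OrvL is not produced.
cAMP is present, so WexT is active.
Quinate is absent, so VelY is inactive.
With no repressor bound, *nerY* is transcribed.
So NerY is produced and active.
No repressor is bound and WexT and NerY are active, so *mibH* is transcribed.
→ *mibH* is ON in A.
Condition B:
Fe²⁺ is present, so LomV is inactive.
Co²⁺ is absent, so IrpH is active.
With repressor IrpH bound, *orvL* is not transcribed.
So OrvL is not produced.
cAMP is present, so WexT is active.
Quinate is absent, so VelY is inactive.
With no repressor bound, *nerY* is transcribed.
So NerY is produced and active.
No repressor is bound and WexT and NerY are active, so *mibH* is transcribed.
→ *mibH* is ON in B.

both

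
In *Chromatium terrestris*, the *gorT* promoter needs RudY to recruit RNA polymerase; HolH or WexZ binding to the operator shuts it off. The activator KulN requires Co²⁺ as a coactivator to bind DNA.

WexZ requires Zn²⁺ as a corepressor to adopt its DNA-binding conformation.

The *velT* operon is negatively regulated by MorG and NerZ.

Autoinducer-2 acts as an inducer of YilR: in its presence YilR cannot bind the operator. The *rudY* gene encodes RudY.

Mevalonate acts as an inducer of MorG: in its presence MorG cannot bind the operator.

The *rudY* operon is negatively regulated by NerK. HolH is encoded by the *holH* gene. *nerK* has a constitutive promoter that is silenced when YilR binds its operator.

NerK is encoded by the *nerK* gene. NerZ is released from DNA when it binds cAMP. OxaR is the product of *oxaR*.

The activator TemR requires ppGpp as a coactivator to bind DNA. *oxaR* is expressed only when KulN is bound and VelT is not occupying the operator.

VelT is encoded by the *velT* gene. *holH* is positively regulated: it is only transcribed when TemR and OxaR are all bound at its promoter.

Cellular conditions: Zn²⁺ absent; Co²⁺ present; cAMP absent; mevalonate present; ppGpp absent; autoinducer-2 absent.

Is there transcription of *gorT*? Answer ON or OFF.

ON

ppGpp is absent, so TemR is inactive.
Co²⁺ is present, so KulN is active.
Mevalonate is present, so MorG is inactive.
cAMP is absent, so NerZ is active.
With repressor NerZ bound, *velT* is not transcribed.
So VelT is not produced.
No repressor is bound and KulN is active, so *oxaR* is transcribed.
So OxaR is produced and active.
Required activator TemR is absent, so *holH* is not transcribed.
So HolH is not produced.
Autoinducer-2 is absent, so YilR is active.
With repressor YilR bound, *nerK* is not transcribed.
So NerK is not produced.
With no repressor bound, *rudY* is transcribed.
So RudY is produced and active.
Zn²⁺ is absent, so WexZ is inactive.
No repressor is bound and RudY is active, so *gorT* is transcribed.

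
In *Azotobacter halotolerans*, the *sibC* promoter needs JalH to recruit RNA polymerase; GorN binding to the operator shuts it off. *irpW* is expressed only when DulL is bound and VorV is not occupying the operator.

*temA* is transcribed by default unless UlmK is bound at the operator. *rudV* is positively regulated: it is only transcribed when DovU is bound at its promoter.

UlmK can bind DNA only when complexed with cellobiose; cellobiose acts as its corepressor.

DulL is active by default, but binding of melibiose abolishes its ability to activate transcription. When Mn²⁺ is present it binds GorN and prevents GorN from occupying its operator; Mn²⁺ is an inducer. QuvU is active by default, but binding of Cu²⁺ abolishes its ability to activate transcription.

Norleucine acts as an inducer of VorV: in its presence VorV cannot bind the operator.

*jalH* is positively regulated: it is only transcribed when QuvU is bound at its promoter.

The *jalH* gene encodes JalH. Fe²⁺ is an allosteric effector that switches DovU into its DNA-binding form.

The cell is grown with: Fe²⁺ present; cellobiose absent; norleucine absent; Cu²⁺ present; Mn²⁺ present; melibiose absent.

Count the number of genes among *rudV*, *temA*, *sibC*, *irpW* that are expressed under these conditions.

Fe²⁺ is present, so DovU is active.
No repressor is bound and DovU is active, so *rudV* is transcribed.
→ *rudV* is ON.
Cellobiose is absent, so UlmK is inactive.
With no repressor bound, *temA* is transcribed.
→ *temA* is ON.
Mn²⁺ is present, so GorN is inactive.
Cu²⁺ is present, so QuvU is inactive.
Required activator QuvU is absent, so *jalH* is not transcribed.
So JalH is not produced.
Required activator JalH is absent, so *sibC* is not transcribed.
→ *sibC* is OFF.
Norleucine is absent, so VorV is active.
Melibiose is absent, so DulL is active.
With repressor VorV bound, *irpW* is not transcribed.
→ *irpW* is OFF.
2 of the 4 genes are transcribed.

2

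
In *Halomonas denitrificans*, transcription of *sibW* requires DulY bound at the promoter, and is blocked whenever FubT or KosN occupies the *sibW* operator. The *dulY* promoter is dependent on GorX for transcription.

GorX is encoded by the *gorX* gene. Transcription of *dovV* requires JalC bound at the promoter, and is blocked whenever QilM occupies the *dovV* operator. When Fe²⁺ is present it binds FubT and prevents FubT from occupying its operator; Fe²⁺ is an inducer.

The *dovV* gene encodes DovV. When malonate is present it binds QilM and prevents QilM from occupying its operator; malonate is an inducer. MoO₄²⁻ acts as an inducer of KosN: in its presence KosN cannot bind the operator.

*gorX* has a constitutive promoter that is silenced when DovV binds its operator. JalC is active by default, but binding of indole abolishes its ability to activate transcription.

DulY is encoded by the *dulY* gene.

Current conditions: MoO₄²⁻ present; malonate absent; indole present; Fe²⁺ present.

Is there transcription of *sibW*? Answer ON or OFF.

Fe²⁺ is present, so FubT is inactive.
Indole is present, so JalC is inactive.
Malonate is absent, so QilM is active.
With repressor QilM bound, *dovV* is not transcribed.
So DovV is not produced.
With no repressor bound, *gorX* is transcribed.
So GorX is produced and active.
No repressor is bound and GorX is active, so *dulY* is transcribed.
So DulY is produced and active.
MoO₄²⁻ is present, so KosN is inactive.
No repressor is bound and DulY is active, so *sibW* is transcribed.

ON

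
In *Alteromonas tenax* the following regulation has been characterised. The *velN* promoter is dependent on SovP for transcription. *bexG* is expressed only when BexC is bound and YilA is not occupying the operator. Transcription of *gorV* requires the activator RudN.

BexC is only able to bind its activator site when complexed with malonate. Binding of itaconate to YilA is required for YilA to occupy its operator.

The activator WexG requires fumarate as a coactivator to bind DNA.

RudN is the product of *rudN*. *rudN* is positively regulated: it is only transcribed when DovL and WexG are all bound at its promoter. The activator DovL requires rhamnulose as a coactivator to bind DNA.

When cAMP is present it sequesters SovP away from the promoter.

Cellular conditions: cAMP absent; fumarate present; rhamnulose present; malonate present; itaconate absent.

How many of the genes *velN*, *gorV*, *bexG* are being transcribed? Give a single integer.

cAMP is absent, so SovP is active.
No repressor is bound and SovP is active, so *velN* is transcribed.
→ *velN* is ON.
Rhamnulose is present, so DovL is active.
Fumarate is present, so WexG is active.
No repressor is bound and DovL and WexG are active, so *rudN* is transcribed.
So RudN is produced and active.
No repressor is bound and RudN is active, so *gorV* is transcribed.
→ *gorV* is ON.
Malonate is present, so BexC is active.
Itaconate is absent, so YilA is inactive.
No repressor is bound and BexC is active, so *bexG* is transcribed.
→ *bexG* is ON.
3 of the 3 genes are transcribed.

3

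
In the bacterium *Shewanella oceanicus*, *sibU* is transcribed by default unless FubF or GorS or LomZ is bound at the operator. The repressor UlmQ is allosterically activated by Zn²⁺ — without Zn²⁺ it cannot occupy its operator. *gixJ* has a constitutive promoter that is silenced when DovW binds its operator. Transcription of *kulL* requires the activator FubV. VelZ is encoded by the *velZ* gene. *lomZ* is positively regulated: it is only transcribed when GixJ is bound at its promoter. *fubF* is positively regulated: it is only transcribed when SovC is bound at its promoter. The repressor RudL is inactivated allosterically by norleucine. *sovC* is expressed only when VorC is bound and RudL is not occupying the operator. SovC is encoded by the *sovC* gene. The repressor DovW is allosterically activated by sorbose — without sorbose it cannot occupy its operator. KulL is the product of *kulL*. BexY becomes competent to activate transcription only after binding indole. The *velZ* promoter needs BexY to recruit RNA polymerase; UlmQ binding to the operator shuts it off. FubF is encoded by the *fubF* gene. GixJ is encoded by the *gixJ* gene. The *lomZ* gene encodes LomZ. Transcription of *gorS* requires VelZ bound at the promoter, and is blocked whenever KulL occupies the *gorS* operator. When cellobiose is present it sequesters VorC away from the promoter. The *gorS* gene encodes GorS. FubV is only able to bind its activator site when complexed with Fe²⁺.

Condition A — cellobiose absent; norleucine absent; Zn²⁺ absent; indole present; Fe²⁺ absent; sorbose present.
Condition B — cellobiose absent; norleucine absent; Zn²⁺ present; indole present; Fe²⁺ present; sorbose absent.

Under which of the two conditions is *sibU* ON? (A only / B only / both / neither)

Condition A:
Cellobiose is absent, so VorC is active.
Norleucine is absent, so RudL is active.
With repressor RudL bound, *sovC* is not transcribed.
So SovC is not produced.
Required activator SovC is absent, so *fubF* is not transcribed.
So FubF is not produced.
Zn²⁺ is absent, so UlmQ is inactive.
Indole is present, so BexY is active.
No repressor is bound and BexY is active, so *velZ* is transcribed.
So VelZ is produced and active.
Fe²⁺ is absent, so FubV is inactive.
Required activator FubV is absent, so *kulL* is not transcribed.
So KulL is not produced.
No repressor is bound and VelZ is active, so *gorS* is transcribed.
So GorS is produced and active.
Sorbose is present, so DovW is active.
With repressor DovW bound, *gixJ* is not transcribed.
So GixJ is not produced.
Required activator GixJ is absent, so *lomZ* is not transcribed.
So LomZ is not produced.
With repressor GorS bound, *sibU* is not transcribed.
→ *sibU* is OFF in A.
Condition B:
Cellobiose is absent, so VorC is active.
Norleucine is absent, so RudL is active.
With repressor RudL bound, *sovC* is not transcribed.
So SovC is not produced.
Required activator SovC is absent, so *fubF* is not transcribed.
So FubF is not produced.
Zn²⁺ is present, so UlmQ is active.
Indole is present, so BexY is active.
With repressor UlmQ bound, *velZ* is not transcribed.
So VelZ is not produced.
Fe²⁺ is present, so FubV is active.
No repressor is bound and FubV is active, so *kulL* is transcribed.
So KulL is produced and active.
With repressor KulL bound, *gorS* is not transcribed.
So GorS is not produced.
Sorbose is absent, so DovW is inactive.
With no repressor bound, *gixJ* is transcribed.
So GixJ is produced and active.
No repressor is bound and GixJ is active, so *lomZ* is transcribed.
So LomZ is produced and active.
With repressor LomZ bound, *sibU* is not transcribed.
→ *sibU* is OFF in B.

neither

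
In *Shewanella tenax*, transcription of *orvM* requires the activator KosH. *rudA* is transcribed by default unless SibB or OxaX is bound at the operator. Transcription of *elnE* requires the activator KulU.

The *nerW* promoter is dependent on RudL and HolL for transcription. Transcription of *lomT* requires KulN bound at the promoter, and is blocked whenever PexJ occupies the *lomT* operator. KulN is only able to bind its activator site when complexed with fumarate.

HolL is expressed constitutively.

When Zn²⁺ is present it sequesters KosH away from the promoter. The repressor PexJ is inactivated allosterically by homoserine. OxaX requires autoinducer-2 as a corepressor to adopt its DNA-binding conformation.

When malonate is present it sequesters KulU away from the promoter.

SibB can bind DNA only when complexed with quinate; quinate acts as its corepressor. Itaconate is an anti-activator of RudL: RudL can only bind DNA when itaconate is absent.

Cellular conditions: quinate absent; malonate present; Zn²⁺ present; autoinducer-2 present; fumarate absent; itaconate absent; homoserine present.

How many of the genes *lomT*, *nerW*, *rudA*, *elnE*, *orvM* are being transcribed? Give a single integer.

Homoserine is present, so PexJ is inactive.
Fumarate is absent, so KulN is inactive.
Required activator KulN is absent, so *lomT* is not transcribed.
→ *lomT* is OFF.
Itaconate is absent, so RudL is active.
HolL is produced constitutively and is active.
No repressor is bound and RudL and HolL are active, so *nerW* is transcribed.
→ *nerW* is ON.
Quinate is absent, so SibB is inactive.
Autoinducer-2 is present, so OxaX is active.
With repressor OxaX bound, *rudA* is not transcribed.
→ *rudA* is OFF.
Malonate is present, so KulU is inactive.
Required activator KulU is absent, so *elnE* is not transcribed.
→ *elnE* is OFF.
Zn²⁺ is present, so KosH is inactive.
Required activator KosH is absent, so *orvM* is not transcribed.
→ *orvM* is OFF.
1 of the 5 genes is transcribed.

1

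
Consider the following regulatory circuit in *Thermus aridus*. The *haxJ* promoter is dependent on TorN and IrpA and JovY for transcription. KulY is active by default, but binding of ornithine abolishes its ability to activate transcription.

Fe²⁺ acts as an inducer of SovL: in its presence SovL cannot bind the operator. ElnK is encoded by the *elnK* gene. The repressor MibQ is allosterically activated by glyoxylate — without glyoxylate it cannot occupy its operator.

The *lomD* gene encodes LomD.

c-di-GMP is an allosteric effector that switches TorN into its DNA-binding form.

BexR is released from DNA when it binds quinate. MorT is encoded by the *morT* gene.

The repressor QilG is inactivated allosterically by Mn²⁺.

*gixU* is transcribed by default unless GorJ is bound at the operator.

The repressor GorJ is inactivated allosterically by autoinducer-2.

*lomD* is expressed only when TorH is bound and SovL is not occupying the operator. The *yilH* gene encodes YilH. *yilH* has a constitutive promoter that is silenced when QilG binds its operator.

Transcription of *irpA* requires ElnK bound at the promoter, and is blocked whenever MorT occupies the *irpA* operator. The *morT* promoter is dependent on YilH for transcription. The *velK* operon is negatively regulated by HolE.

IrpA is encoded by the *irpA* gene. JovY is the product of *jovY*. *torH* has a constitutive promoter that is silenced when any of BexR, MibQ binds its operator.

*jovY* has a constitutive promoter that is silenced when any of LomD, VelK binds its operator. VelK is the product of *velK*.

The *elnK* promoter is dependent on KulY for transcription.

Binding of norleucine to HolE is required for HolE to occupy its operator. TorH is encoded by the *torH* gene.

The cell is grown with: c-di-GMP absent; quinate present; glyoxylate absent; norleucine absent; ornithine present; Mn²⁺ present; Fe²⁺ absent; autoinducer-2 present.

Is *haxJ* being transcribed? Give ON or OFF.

OFF

c-di-GMP is absent, so TorN is inactive.
Ornithine is present, so KulY is inactive.
Required activator KulY is absent, so *elnK* is not transcribed.
So ElnK is not produced.
Mn²⁺ is present, so QilG is inactive.
With no repressor bound, *yilH* is transcribed.
So YilH is produced and active.
No repressor is bound and YilH is active, so *morT* is transcribed.
So MorT is produced and active.
With repressor MorT bound, *irpA* is not transcribed.
So IrpA is not produced.
Fe²⁺ is absent, so SovL is active.
Quinate is present, so BexR is inactive.
Glyoxylate is absent, so MibQ is inactive.
With no repressor bound, *torH* is transcribed.
So TorH is produced and active.
With repressor SovL bound, *lomD* is not transcribed.
So LomD is not produced.
Norleucine is absent, so HolE is inactive.
With no repressor bound, *velK* is transcribed.
So VelK is produced and active.
With repressor VelK bound, *jovY* is not transcribed.
So JovY is not produced.
Required activator TorN is absent, so *haxJ* is not transcribed.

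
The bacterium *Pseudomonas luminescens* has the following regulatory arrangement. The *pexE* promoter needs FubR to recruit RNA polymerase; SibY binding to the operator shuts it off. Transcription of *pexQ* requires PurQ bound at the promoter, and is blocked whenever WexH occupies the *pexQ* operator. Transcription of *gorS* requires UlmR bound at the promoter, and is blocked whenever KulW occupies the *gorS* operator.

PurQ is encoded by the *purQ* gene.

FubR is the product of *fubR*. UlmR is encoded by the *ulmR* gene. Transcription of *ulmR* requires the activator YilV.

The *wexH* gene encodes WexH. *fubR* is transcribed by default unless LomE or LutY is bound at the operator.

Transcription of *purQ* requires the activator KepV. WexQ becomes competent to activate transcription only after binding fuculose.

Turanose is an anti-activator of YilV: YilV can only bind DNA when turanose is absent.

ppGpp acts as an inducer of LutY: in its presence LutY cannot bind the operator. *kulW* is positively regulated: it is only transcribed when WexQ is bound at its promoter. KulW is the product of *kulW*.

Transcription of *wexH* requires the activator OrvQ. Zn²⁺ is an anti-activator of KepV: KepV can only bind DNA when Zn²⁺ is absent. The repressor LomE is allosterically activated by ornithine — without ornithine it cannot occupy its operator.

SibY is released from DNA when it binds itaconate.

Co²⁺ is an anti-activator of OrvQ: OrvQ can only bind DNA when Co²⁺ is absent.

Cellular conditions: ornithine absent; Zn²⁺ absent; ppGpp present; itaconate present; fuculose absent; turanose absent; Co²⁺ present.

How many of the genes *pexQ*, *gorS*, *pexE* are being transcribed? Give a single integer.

Zn²⁺ is absent, so KepV is active.
No repressor is bound and KepV is active, so *purQ* is transcribed.
So PurQ is produced and active.
Co²⁺ is present, so OrvQ is inactive.
Required activator OrvQ is absent, so *wexH* is not transcribed.
So WexH is not produced.
No repressor is bound and PurQ is active, so *pexQ* is transcribed.
→ *pexQ* is ON.
Fuculose is absent, so WexQ is inactive.
Required activator WexQ is absent, so *kulW* is not transcribed.
So KulW is not produced.
Turanose is absent, so YilV is active.
No repressor is bound and YilV is active, so *ulmR* is transcribed.
So UlmR is produced and active.
No repressor is bound and UlmR is active, so *gorS* is transcribed.
→ *gorS* is ON.
Itaconate is present, so SibY is inactive.
Ornithine is absent, so LomE is inactive.
ppGpp is present, so LutY is inactive.
With no repressor bound, *fubR* is transcribed.
So FubR is produced and active.
No repressor is bound and FubR is active, so *pexE* is transcribed.
→ *pexE* is ON.
3 of the 3 genes are transcribed.

3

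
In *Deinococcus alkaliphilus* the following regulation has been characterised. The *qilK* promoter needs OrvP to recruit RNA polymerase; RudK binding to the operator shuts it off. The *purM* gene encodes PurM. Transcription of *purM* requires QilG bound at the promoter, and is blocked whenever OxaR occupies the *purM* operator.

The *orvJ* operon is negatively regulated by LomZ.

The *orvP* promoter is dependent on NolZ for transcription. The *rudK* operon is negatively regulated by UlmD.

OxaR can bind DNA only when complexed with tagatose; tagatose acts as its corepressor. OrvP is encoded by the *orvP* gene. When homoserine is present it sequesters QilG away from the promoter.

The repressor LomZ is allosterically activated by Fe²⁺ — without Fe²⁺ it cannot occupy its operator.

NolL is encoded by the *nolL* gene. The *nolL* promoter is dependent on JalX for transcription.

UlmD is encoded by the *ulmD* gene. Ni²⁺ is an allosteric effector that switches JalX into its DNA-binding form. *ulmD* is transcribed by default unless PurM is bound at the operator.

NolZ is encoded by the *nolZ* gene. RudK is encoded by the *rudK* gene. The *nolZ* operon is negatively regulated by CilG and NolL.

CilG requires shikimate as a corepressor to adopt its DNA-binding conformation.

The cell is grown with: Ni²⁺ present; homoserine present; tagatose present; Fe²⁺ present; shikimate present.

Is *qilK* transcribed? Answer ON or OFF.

OFF

Shikimate is present, so CilG is active.
Ni²⁺ is present, so JalX is active.
No repressor is bound and JalX is active, so *nolL* is transcribed.
So NolL is produced and active.
With repressor CilG bound, *nolZ* is not transcribed.
So NolZ is not produced.
Required activator NolZ is absent, so *orvP* is not transcribed.
So OrvP is not produced.
Homoserine is present, so QilG is inactive.
Tagatose is present, so OxaR is active.
With repressor OxaR bound, *purM* is not transcribed.
So PurM is not produced.
With no repressor bound, *ulmD* is transcribed.
So UlmD is produced and active.
With repressor UlmD bound, *rudK* is not transcribed.
So RudK is not produced.
Required activator OrvP is absent, so *qilK* is not transcribed.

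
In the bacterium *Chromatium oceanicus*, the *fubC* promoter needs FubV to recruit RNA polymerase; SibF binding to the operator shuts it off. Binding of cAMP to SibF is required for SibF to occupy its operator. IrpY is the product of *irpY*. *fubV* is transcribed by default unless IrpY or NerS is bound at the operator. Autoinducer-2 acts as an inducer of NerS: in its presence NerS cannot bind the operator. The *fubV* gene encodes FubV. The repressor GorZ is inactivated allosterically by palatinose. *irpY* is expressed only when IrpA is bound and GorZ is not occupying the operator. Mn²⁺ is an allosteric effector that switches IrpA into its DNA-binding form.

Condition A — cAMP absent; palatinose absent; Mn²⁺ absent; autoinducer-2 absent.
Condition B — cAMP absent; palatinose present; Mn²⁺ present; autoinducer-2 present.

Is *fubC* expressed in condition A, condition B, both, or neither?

Condition A:
cAMP is absent, so SibF is inactive.
Palatinose is absent, so GorZ is active.
Mn²⁺ is absent, so IrpA is inactive.
With repressor GorZ bound, *irpY* is not transcribed.
So IrpY is not produced.
Autoinducer-2 is absent, so NerS is active.
With repressor NerS bound, *fubV* is not transcribed.
So FubV is not produced.
Required activator FubV is absent, so *fubC* is not transcribed.
→ *fubC* is OFF in A.
Condition B:
cAMP is absent, so SibF is inactive.
Palatinose is present, so GorZ is inactive.
Mn²⁺ is present, so IrpA is active.
No repressor is bound and IrpA is active, so *irpY* is transcribed.
So IrpY is produced and active.
Autoinducer-2 is present, so NerS is inactive.
With repressor IrpY bound, *fubV* is not transcribed.
So FubV is not produced.
Required activator FubV is absent, so *fubC* is not transcribed.
→ *fubC* is OFF in B.

neither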